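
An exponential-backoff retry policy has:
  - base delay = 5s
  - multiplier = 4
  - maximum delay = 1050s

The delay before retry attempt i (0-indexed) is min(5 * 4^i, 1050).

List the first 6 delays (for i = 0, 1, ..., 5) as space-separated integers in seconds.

Computing each delay:
  i=0: min(5*4^0, 1050) = 5
  i=1: min(5*4^1, 1050) = 20
  i=2: min(5*4^2, 1050) = 80
  i=3: min(5*4^3, 1050) = 320
  i=4: min(5*4^4, 1050) = 1050
  i=5: min(5*4^5, 1050) = 1050

Answer: 5 20 80 320 1050 1050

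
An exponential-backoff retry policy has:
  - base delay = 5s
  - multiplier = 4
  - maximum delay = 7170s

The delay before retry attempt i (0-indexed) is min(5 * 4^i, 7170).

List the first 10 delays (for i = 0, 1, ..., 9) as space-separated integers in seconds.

Answer: 5 20 80 320 1280 5120 7170 7170 7170 7170

Derivation:
Computing each delay:
  i=0: min(5*4^0, 7170) = 5
  i=1: min(5*4^1, 7170) = 20
  i=2: min(5*4^2, 7170) = 80
  i=3: min(5*4^3, 7170) = 320
  i=4: min(5*4^4, 7170) = 1280
  i=5: min(5*4^5, 7170) = 5120
  i=6: min(5*4^6, 7170) = 7170
  i=7: min(5*4^7, 7170) = 7170
  i=8: min(5*4^8, 7170) = 7170
  i=9: min(5*4^9, 7170) = 7170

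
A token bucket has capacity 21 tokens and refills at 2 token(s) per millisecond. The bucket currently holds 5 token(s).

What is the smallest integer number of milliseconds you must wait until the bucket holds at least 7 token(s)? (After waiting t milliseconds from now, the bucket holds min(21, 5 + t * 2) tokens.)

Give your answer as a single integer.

Answer: 1

Derivation:
Need 5 + t * 2 >= 7, so t >= 2/2.
Smallest integer t = ceil(2/2) = 1.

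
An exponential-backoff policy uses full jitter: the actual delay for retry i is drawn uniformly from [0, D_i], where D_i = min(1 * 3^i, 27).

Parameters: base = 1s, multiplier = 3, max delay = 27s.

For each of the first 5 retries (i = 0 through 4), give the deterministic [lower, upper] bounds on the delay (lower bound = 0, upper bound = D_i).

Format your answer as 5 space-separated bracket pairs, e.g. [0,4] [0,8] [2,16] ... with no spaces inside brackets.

Computing bounds per retry:
  i=0: D_i=min(1*3^0,27)=1, bounds=[0,1]
  i=1: D_i=min(1*3^1,27)=3, bounds=[0,3]
  i=2: D_i=min(1*3^2,27)=9, bounds=[0,9]
  i=3: D_i=min(1*3^3,27)=27, bounds=[0,27]
  i=4: D_i=min(1*3^4,27)=27, bounds=[0,27]

Answer: [0,1] [0,3] [0,9] [0,27] [0,27]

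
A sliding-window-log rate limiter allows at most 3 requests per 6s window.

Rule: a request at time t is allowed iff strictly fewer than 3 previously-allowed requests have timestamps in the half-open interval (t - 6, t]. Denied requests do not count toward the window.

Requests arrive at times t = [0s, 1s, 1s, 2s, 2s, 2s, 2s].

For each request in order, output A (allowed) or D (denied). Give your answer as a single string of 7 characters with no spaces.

Answer: AAADDDD

Derivation:
Tracking allowed requests in the window:
  req#1 t=0s: ALLOW
  req#2 t=1s: ALLOW
  req#3 t=1s: ALLOW
  req#4 t=2s: DENY
  req#5 t=2s: DENY
  req#6 t=2s: DENY
  req#7 t=2s: DENY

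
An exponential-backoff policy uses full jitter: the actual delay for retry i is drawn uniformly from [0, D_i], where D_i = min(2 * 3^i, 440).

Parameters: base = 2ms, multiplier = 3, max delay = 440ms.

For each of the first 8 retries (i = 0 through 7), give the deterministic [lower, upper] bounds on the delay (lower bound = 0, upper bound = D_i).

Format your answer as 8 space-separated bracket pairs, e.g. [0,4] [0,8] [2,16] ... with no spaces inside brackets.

Computing bounds per retry:
  i=0: D_i=min(2*3^0,440)=2, bounds=[0,2]
  i=1: D_i=min(2*3^1,440)=6, bounds=[0,6]
  i=2: D_i=min(2*3^2,440)=18, bounds=[0,18]
  i=3: D_i=min(2*3^3,440)=54, bounds=[0,54]
  i=4: D_i=min(2*3^4,440)=162, bounds=[0,162]
  i=5: D_i=min(2*3^5,440)=440, bounds=[0,440]
  i=6: D_i=min(2*3^6,440)=440, bounds=[0,440]
  i=7: D_i=min(2*3^7,440)=440, bounds=[0,440]

Answer: [0,2] [0,6] [0,18] [0,54] [0,162] [0,440] [0,440] [0,440]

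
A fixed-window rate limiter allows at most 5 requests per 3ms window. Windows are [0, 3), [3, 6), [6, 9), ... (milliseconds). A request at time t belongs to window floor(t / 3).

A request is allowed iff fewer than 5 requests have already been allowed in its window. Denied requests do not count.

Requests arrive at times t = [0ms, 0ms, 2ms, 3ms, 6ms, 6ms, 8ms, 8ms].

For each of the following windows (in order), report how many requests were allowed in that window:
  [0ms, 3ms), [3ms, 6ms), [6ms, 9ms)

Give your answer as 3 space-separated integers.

Processing requests:
  req#1 t=0ms (window 0): ALLOW
  req#2 t=0ms (window 0): ALLOW
  req#3 t=2ms (window 0): ALLOW
  req#4 t=3ms (window 1): ALLOW
  req#5 t=6ms (window 2): ALLOW
  req#6 t=6ms (window 2): ALLOW
  req#7 t=8ms (window 2): ALLOW
  req#8 t=8ms (window 2): ALLOW

Allowed counts by window: 3 1 4

Answer: 3 1 4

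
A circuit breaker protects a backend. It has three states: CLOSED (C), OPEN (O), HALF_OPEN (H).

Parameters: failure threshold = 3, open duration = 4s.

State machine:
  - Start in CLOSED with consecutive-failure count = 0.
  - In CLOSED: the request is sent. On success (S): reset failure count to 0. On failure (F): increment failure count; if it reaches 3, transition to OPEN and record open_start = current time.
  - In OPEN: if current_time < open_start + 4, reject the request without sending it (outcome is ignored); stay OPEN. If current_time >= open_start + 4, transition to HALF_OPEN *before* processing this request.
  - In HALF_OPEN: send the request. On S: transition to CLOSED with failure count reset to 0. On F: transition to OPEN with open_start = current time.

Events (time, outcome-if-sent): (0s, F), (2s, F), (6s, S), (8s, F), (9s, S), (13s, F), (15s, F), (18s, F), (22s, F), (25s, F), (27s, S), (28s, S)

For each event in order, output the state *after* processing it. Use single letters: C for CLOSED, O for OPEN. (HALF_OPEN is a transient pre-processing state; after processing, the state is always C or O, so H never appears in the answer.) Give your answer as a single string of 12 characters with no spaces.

State after each event:
  event#1 t=0s outcome=F: state=CLOSED
  event#2 t=2s outcome=F: state=CLOSED
  event#3 t=6s outcome=S: state=CLOSED
  event#4 t=8s outcome=F: state=CLOSED
  event#5 t=9s outcome=S: state=CLOSED
  event#6 t=13s outcome=F: state=CLOSED
  event#7 t=15s outcome=F: state=CLOSED
  event#8 t=18s outcome=F: state=OPEN
  event#9 t=22s outcome=F: state=OPEN
  event#10 t=25s outcome=F: state=OPEN
  event#11 t=27s outcome=S: state=CLOSED
  event#12 t=28s outcome=S: state=CLOSED

Answer: CCCCCCCOOOCC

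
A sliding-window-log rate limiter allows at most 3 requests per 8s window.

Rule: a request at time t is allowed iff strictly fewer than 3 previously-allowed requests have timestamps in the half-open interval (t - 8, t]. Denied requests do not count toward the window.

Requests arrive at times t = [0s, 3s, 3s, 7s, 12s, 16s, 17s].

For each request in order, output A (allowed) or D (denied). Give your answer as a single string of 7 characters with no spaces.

Answer: AAADAAA

Derivation:
Tracking allowed requests in the window:
  req#1 t=0s: ALLOW
  req#2 t=3s: ALLOW
  req#3 t=3s: ALLOW
  req#4 t=7s: DENY
  req#5 t=12s: ALLOW
  req#6 t=16s: ALLOW
  req#7 t=17s: ALLOW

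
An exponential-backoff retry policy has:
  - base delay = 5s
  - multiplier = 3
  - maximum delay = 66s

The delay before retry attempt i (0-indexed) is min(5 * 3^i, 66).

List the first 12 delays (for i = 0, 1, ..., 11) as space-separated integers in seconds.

Computing each delay:
  i=0: min(5*3^0, 66) = 5
  i=1: min(5*3^1, 66) = 15
  i=2: min(5*3^2, 66) = 45
  i=3: min(5*3^3, 66) = 66
  i=4: min(5*3^4, 66) = 66
  i=5: min(5*3^5, 66) = 66
  i=6: min(5*3^6, 66) = 66
  i=7: min(5*3^7, 66) = 66
  i=8: min(5*3^8, 66) = 66
  i=9: min(5*3^9, 66) = 66
  i=10: min(5*3^10, 66) = 66
  i=11: min(5*3^11, 66) = 66

Answer: 5 15 45 66 66 66 66 66 66 66 66 66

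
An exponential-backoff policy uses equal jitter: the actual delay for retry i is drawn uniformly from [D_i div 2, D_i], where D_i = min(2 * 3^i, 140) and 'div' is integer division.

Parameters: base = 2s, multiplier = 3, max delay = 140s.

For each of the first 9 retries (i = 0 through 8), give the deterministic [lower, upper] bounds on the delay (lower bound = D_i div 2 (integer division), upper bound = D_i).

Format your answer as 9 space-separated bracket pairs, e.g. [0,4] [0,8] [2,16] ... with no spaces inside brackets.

Computing bounds per retry:
  i=0: D_i=min(2*3^0,140)=2, bounds=[1,2]
  i=1: D_i=min(2*3^1,140)=6, bounds=[3,6]
  i=2: D_i=min(2*3^2,140)=18, bounds=[9,18]
  i=3: D_i=min(2*3^3,140)=54, bounds=[27,54]
  i=4: D_i=min(2*3^4,140)=140, bounds=[70,140]
  i=5: D_i=min(2*3^5,140)=140, bounds=[70,140]
  i=6: D_i=min(2*3^6,140)=140, bounds=[70,140]
  i=7: D_i=min(2*3^7,140)=140, bounds=[70,140]
  i=8: D_i=min(2*3^8,140)=140, bounds=[70,140]

Answer: [1,2] [3,6] [9,18] [27,54] [70,140] [70,140] [70,140] [70,140] [70,140]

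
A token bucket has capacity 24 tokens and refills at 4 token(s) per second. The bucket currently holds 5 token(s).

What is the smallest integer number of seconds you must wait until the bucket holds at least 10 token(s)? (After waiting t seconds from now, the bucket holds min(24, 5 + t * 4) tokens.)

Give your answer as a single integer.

Answer: 2

Derivation:
Need 5 + t * 4 >= 10, so t >= 5/4.
Smallest integer t = ceil(5/4) = 2.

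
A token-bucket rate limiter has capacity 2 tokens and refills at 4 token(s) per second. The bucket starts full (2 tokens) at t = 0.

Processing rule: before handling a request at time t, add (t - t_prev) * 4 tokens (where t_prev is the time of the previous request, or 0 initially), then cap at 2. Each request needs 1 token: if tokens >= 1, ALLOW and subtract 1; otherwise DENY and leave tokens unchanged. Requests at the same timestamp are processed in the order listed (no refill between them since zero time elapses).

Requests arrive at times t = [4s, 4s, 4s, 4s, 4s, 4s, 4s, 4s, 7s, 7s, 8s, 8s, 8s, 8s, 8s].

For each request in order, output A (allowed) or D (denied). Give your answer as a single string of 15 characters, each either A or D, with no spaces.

Simulating step by step:
  req#1 t=4s: ALLOW
  req#2 t=4s: ALLOW
  req#3 t=4s: DENY
  req#4 t=4s: DENY
  req#5 t=4s: DENY
  req#6 t=4s: DENY
  req#7 t=4s: DENY
  req#8 t=4s: DENY
  req#9 t=7s: ALLOW
  req#10 t=7s: ALLOW
  req#11 t=8s: ALLOW
  req#12 t=8s: ALLOW
  req#13 t=8s: DENY
  req#14 t=8s: DENY
  req#15 t=8s: DENY

Answer: AADDDDDDAAAADDD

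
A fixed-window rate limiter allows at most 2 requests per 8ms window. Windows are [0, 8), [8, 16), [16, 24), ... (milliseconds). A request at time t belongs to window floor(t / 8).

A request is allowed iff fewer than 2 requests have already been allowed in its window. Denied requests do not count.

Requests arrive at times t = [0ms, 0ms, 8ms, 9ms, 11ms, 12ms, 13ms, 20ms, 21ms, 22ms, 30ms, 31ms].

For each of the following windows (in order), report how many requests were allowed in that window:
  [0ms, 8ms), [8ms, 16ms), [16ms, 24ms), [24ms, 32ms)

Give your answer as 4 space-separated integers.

Answer: 2 2 2 2

Derivation:
Processing requests:
  req#1 t=0ms (window 0): ALLOW
  req#2 t=0ms (window 0): ALLOW
  req#3 t=8ms (window 1): ALLOW
  req#4 t=9ms (window 1): ALLOW
  req#5 t=11ms (window 1): DENY
  req#6 t=12ms (window 1): DENY
  req#7 t=13ms (window 1): DENY
  req#8 t=20ms (window 2): ALLOW
  req#9 t=21ms (window 2): ALLOW
  req#10 t=22ms (window 2): DENY
  req#11 t=30ms (window 3): ALLOW
  req#12 t=31ms (window 3): ALLOW

Allowed counts by window: 2 2 2 2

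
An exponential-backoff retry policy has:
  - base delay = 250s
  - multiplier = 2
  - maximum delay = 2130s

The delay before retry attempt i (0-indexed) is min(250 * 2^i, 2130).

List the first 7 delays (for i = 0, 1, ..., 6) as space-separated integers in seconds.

Computing each delay:
  i=0: min(250*2^0, 2130) = 250
  i=1: min(250*2^1, 2130) = 500
  i=2: min(250*2^2, 2130) = 1000
  i=3: min(250*2^3, 2130) = 2000
  i=4: min(250*2^4, 2130) = 2130
  i=5: min(250*2^5, 2130) = 2130
  i=6: min(250*2^6, 2130) = 2130

Answer: 250 500 1000 2000 2130 2130 2130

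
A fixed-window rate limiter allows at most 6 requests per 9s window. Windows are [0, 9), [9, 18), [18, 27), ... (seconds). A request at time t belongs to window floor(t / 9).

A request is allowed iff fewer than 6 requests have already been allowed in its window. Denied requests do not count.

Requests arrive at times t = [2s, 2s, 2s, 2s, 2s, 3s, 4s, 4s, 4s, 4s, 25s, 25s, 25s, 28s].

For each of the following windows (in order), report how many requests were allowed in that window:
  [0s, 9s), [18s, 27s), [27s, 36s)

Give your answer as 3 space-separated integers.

Processing requests:
  req#1 t=2s (window 0): ALLOW
  req#2 t=2s (window 0): ALLOW
  req#3 t=2s (window 0): ALLOW
  req#4 t=2s (window 0): ALLOW
  req#5 t=2s (window 0): ALLOW
  req#6 t=3s (window 0): ALLOW
  req#7 t=4s (window 0): DENY
  req#8 t=4s (window 0): DENY
  req#9 t=4s (window 0): DENY
  req#10 t=4s (window 0): DENY
  req#11 t=25s (window 2): ALLOW
  req#12 t=25s (window 2): ALLOW
  req#13 t=25s (window 2): ALLOW
  req#14 t=28s (window 3): ALLOW

Allowed counts by window: 6 3 1

Answer: 6 3 1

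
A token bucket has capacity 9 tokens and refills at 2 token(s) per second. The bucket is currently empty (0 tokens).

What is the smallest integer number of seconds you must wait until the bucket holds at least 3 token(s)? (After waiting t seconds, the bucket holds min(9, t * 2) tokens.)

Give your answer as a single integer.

Answer: 2

Derivation:
Need t * 2 >= 3, so t >= 3/2.
Smallest integer t = ceil(3/2) = 2.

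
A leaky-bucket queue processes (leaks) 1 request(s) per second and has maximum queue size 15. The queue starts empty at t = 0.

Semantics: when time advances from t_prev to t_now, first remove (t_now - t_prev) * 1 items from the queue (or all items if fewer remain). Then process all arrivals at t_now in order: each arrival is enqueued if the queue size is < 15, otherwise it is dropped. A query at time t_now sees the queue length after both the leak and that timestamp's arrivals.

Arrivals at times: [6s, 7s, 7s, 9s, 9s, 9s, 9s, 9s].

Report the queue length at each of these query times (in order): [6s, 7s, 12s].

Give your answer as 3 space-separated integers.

Answer: 1 2 2

Derivation:
Queue lengths at query times:
  query t=6s: backlog = 1
  query t=7s: backlog = 2
  query t=12s: backlog = 2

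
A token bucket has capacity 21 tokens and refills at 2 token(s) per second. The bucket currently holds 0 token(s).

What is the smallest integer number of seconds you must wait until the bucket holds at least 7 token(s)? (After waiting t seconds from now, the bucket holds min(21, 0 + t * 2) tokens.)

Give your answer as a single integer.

Need 0 + t * 2 >= 7, so t >= 7/2.
Smallest integer t = ceil(7/2) = 4.

Answer: 4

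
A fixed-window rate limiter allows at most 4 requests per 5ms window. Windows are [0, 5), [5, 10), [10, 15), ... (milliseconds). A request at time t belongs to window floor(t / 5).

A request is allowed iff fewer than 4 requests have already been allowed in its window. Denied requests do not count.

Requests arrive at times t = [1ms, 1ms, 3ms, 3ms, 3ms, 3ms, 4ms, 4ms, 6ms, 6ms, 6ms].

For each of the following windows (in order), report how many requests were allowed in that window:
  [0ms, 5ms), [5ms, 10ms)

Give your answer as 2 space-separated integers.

Answer: 4 3

Derivation:
Processing requests:
  req#1 t=1ms (window 0): ALLOW
  req#2 t=1ms (window 0): ALLOW
  req#3 t=3ms (window 0): ALLOW
  req#4 t=3ms (window 0): ALLOW
  req#5 t=3ms (window 0): DENY
  req#6 t=3ms (window 0): DENY
  req#7 t=4ms (window 0): DENY
  req#8 t=4ms (window 0): DENY
  req#9 t=6ms (window 1): ALLOW
  req#10 t=6ms (window 1): ALLOW
  req#11 t=6ms (window 1): ALLOW

Allowed counts by window: 4 3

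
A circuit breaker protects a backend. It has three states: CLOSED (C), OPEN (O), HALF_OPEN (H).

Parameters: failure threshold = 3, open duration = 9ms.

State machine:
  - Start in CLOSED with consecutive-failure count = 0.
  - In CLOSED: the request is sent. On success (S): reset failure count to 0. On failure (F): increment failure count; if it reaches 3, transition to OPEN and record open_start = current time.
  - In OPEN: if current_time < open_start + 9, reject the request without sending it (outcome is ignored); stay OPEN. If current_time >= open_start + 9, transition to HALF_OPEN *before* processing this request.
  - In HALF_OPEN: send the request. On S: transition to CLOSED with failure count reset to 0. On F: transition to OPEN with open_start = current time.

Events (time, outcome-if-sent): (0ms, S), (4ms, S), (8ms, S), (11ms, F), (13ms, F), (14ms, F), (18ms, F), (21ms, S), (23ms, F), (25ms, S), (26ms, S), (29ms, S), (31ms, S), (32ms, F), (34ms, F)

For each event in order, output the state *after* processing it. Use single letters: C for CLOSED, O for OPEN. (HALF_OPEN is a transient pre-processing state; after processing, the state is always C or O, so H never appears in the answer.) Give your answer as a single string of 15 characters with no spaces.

Answer: CCCCCOOOOOOOOOO

Derivation:
State after each event:
  event#1 t=0ms outcome=S: state=CLOSED
  event#2 t=4ms outcome=S: state=CLOSED
  event#3 t=8ms outcome=S: state=CLOSED
  event#4 t=11ms outcome=F: state=CLOSED
  event#5 t=13ms outcome=F: state=CLOSED
  event#6 t=14ms outcome=F: state=OPEN
  event#7 t=18ms outcome=F: state=OPEN
  event#8 t=21ms outcome=S: state=OPEN
  event#9 t=23ms outcome=F: state=OPEN
  event#10 t=25ms outcome=S: state=OPEN
  event#11 t=26ms outcome=S: state=OPEN
  event#12 t=29ms outcome=S: state=OPEN
  event#13 t=31ms outcome=S: state=OPEN
  event#14 t=32ms outcome=F: state=OPEN
  event#15 t=34ms outcome=F: state=OPEN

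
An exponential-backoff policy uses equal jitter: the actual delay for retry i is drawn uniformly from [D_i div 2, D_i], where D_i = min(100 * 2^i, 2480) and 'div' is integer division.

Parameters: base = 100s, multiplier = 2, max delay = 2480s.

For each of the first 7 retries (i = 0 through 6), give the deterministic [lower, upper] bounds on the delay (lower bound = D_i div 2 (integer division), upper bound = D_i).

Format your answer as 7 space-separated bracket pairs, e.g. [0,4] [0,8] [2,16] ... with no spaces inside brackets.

Computing bounds per retry:
  i=0: D_i=min(100*2^0,2480)=100, bounds=[50,100]
  i=1: D_i=min(100*2^1,2480)=200, bounds=[100,200]
  i=2: D_i=min(100*2^2,2480)=400, bounds=[200,400]
  i=3: D_i=min(100*2^3,2480)=800, bounds=[400,800]
  i=4: D_i=min(100*2^4,2480)=1600, bounds=[800,1600]
  i=5: D_i=min(100*2^5,2480)=2480, bounds=[1240,2480]
  i=6: D_i=min(100*2^6,2480)=2480, bounds=[1240,2480]

Answer: [50,100] [100,200] [200,400] [400,800] [800,1600] [1240,2480] [1240,2480]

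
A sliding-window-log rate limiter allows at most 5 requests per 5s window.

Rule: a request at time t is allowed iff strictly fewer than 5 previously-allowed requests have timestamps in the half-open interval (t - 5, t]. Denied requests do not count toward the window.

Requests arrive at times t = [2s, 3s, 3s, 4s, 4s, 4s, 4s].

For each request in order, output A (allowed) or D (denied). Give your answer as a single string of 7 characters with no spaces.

Tracking allowed requests in the window:
  req#1 t=2s: ALLOW
  req#2 t=3s: ALLOW
  req#3 t=3s: ALLOW
  req#4 t=4s: ALLOW
  req#5 t=4s: ALLOW
  req#6 t=4s: DENY
  req#7 t=4s: DENY

Answer: AAAAADD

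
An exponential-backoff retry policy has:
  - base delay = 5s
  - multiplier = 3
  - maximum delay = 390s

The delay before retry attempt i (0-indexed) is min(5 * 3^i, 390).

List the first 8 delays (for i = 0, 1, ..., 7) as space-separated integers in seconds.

Answer: 5 15 45 135 390 390 390 390

Derivation:
Computing each delay:
  i=0: min(5*3^0, 390) = 5
  i=1: min(5*3^1, 390) = 15
  i=2: min(5*3^2, 390) = 45
  i=3: min(5*3^3, 390) = 135
  i=4: min(5*3^4, 390) = 390
  i=5: min(5*3^5, 390) = 390
  i=6: min(5*3^6, 390) = 390
  i=7: min(5*3^7, 390) = 390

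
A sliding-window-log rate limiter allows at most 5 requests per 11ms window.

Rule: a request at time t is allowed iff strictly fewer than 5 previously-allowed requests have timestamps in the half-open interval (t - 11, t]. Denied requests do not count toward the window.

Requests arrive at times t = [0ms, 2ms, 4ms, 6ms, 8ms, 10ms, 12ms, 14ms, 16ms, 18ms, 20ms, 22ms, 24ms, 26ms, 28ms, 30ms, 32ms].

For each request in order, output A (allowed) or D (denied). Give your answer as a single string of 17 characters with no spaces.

Answer: AAAAADAAAAADAAAAA

Derivation:
Tracking allowed requests in the window:
  req#1 t=0ms: ALLOW
  req#2 t=2ms: ALLOW
  req#3 t=4ms: ALLOW
  req#4 t=6ms: ALLOW
  req#5 t=8ms: ALLOW
  req#6 t=10ms: DENY
  req#7 t=12ms: ALLOW
  req#8 t=14ms: ALLOW
  req#9 t=16ms: ALLOW
  req#10 t=18ms: ALLOW
  req#11 t=20ms: ALLOW
  req#12 t=22ms: DENY
  req#13 t=24ms: ALLOW
  req#14 t=26ms: ALLOW
  req#15 t=28ms: ALLOW
  req#16 t=30ms: ALLOW
  req#17 t=32ms: ALLOW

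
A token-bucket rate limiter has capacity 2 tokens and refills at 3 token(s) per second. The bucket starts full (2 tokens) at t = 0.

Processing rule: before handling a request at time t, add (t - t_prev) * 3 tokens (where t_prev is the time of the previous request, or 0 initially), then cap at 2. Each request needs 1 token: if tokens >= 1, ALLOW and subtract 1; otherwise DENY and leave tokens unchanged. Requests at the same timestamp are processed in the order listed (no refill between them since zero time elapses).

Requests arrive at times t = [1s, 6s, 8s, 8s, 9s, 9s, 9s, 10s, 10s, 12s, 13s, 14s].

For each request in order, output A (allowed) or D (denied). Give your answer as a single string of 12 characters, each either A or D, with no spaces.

Simulating step by step:
  req#1 t=1s: ALLOW
  req#2 t=6s: ALLOW
  req#3 t=8s: ALLOW
  req#4 t=8s: ALLOW
  req#5 t=9s: ALLOW
  req#6 t=9s: ALLOW
  req#7 t=9s: DENY
  req#8 t=10s: ALLOW
  req#9 t=10s: ALLOW
  req#10 t=12s: ALLOW
  req#11 t=13s: ALLOW
  req#12 t=14s: ALLOW

Answer: AAAAAADAAAAA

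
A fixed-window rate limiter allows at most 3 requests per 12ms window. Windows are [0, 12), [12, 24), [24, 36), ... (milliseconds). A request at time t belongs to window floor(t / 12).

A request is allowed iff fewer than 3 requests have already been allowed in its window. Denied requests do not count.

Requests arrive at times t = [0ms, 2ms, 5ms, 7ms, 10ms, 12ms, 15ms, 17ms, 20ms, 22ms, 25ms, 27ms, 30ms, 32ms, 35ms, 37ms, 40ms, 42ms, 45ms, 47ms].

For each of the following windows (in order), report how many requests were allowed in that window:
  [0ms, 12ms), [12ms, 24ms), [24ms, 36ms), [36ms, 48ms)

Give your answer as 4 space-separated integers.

Answer: 3 3 3 3

Derivation:
Processing requests:
  req#1 t=0ms (window 0): ALLOW
  req#2 t=2ms (window 0): ALLOW
  req#3 t=5ms (window 0): ALLOW
  req#4 t=7ms (window 0): DENY
  req#5 t=10ms (window 0): DENY
  req#6 t=12ms (window 1): ALLOW
  req#7 t=15ms (window 1): ALLOW
  req#8 t=17ms (window 1): ALLOW
  req#9 t=20ms (window 1): DENY
  req#10 t=22ms (window 1): DENY
  req#11 t=25ms (window 2): ALLOW
  req#12 t=27ms (window 2): ALLOW
  req#13 t=30ms (window 2): ALLOW
  req#14 t=32ms (window 2): DENY
  req#15 t=35ms (window 2): DENY
  req#16 t=37ms (window 3): ALLOW
  req#17 t=40ms (window 3): ALLOW
  req#18 t=42ms (window 3): ALLOW
  req#19 t=45ms (window 3): DENY
  req#20 t=47ms (window 3): DENY

Allowed counts by window: 3 3 3 3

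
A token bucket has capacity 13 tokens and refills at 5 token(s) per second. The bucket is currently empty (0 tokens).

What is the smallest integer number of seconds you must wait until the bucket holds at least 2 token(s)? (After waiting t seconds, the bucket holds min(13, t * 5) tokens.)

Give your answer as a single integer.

Need t * 5 >= 2, so t >= 2/5.
Smallest integer t = ceil(2/5) = 1.

Answer: 1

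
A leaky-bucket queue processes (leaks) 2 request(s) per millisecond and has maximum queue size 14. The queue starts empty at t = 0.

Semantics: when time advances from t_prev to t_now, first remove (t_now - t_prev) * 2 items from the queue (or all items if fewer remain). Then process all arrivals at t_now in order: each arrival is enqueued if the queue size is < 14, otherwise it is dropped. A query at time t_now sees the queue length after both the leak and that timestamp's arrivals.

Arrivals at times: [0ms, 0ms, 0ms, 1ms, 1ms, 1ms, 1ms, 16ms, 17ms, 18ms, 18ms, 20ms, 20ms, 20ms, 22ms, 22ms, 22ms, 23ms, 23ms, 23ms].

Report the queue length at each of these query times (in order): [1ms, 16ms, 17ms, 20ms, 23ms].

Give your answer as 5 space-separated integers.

Queue lengths at query times:
  query t=1ms: backlog = 5
  query t=16ms: backlog = 1
  query t=17ms: backlog = 1
  query t=20ms: backlog = 3
  query t=23ms: backlog = 4

Answer: 5 1 1 3 4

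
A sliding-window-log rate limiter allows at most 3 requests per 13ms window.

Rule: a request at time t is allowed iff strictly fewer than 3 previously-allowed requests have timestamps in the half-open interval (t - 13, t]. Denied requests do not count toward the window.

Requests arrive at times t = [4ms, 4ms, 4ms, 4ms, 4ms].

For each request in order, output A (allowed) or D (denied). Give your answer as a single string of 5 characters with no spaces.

Tracking allowed requests in the window:
  req#1 t=4ms: ALLOW
  req#2 t=4ms: ALLOW
  req#3 t=4ms: ALLOW
  req#4 t=4ms: DENY
  req#5 t=4ms: DENY

Answer: AAADD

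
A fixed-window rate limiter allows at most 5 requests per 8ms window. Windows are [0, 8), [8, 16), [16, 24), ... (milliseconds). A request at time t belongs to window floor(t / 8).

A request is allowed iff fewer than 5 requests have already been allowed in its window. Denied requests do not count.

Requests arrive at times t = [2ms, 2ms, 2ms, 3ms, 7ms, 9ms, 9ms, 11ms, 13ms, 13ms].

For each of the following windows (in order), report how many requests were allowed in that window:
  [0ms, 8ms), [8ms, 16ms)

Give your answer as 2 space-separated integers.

Answer: 5 5

Derivation:
Processing requests:
  req#1 t=2ms (window 0): ALLOW
  req#2 t=2ms (window 0): ALLOW
  req#3 t=2ms (window 0): ALLOW
  req#4 t=3ms (window 0): ALLOW
  req#5 t=7ms (window 0): ALLOW
  req#6 t=9ms (window 1): ALLOW
  req#7 t=9ms (window 1): ALLOW
  req#8 t=11ms (window 1): ALLOW
  req#9 t=13ms (window 1): ALLOW
  req#10 t=13ms (window 1): ALLOW

Allowed counts by window: 5 5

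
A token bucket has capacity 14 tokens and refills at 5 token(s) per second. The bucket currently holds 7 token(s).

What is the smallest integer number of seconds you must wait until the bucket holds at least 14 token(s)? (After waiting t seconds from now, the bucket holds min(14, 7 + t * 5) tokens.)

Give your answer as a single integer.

Answer: 2

Derivation:
Need 7 + t * 5 >= 14, so t >= 7/5.
Smallest integer t = ceil(7/5) = 2.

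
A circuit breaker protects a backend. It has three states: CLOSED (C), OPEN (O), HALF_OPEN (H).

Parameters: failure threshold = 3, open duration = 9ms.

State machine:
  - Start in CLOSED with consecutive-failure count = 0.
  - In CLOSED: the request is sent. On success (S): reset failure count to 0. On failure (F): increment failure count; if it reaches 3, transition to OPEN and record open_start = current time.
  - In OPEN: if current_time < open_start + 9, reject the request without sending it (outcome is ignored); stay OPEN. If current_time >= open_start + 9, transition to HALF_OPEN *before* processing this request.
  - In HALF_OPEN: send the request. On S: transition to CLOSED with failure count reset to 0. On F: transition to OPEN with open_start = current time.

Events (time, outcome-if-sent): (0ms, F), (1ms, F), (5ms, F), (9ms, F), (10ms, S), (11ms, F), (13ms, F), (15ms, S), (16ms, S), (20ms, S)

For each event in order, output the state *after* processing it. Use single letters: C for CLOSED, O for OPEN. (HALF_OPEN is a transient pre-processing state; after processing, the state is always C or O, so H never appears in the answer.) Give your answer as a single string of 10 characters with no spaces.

Answer: CCOOOOOCCC

Derivation:
State after each event:
  event#1 t=0ms outcome=F: state=CLOSED
  event#2 t=1ms outcome=F: state=CLOSED
  event#3 t=5ms outcome=F: state=OPEN
  event#4 t=9ms outcome=F: state=OPEN
  event#5 t=10ms outcome=S: state=OPEN
  event#6 t=11ms outcome=F: state=OPEN
  event#7 t=13ms outcome=F: state=OPEN
  event#8 t=15ms outcome=S: state=CLOSED
  event#9 t=16ms outcome=S: state=CLOSED
  event#10 t=20ms outcome=S: state=CLOSED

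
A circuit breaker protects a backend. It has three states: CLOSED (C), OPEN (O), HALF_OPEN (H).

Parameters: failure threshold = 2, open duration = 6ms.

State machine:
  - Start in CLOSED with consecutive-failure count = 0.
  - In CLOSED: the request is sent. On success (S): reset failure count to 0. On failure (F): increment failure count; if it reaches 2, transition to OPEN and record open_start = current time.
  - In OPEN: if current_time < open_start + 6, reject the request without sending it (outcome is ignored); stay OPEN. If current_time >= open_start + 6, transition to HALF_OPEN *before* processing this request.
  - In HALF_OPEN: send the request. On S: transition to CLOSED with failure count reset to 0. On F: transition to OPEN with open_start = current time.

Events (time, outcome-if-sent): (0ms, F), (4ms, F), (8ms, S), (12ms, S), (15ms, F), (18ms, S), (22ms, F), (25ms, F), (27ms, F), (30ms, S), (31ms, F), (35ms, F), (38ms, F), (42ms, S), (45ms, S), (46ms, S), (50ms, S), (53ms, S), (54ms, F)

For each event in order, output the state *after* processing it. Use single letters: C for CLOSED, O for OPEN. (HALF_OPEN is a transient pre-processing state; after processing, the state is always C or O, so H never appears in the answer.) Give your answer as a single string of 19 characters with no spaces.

Answer: COOCCCCOOOOOOOCCCCC

Derivation:
State after each event:
  event#1 t=0ms outcome=F: state=CLOSED
  event#2 t=4ms outcome=F: state=OPEN
  event#3 t=8ms outcome=S: state=OPEN
  event#4 t=12ms outcome=S: state=CLOSED
  event#5 t=15ms outcome=F: state=CLOSED
  event#6 t=18ms outcome=S: state=CLOSED
  event#7 t=22ms outcome=F: state=CLOSED
  event#8 t=25ms outcome=F: state=OPEN
  event#9 t=27ms outcome=F: state=OPEN
  event#10 t=30ms outcome=S: state=OPEN
  event#11 t=31ms outcome=F: state=OPEN
  event#12 t=35ms outcome=F: state=OPEN
  event#13 t=38ms outcome=F: state=OPEN
  event#14 t=42ms outcome=S: state=OPEN
  event#15 t=45ms outcome=S: state=CLOSED
  event#16 t=46ms outcome=S: state=CLOSED
  event#17 t=50ms outcome=S: state=CLOSED
  event#18 t=53ms outcome=S: state=CLOSED
  event#19 t=54ms outcome=F: state=CLOSED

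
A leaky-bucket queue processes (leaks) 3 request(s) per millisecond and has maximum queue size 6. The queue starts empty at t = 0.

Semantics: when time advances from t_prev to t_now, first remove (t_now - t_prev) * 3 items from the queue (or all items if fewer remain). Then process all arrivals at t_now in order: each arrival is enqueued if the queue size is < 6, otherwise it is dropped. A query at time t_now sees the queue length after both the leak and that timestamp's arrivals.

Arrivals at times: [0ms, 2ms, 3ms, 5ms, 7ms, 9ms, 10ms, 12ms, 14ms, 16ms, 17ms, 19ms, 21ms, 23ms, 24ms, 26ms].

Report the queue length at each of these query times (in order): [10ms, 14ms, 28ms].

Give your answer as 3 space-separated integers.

Answer: 1 1 0

Derivation:
Queue lengths at query times:
  query t=10ms: backlog = 1
  query t=14ms: backlog = 1
  query t=28ms: backlog = 0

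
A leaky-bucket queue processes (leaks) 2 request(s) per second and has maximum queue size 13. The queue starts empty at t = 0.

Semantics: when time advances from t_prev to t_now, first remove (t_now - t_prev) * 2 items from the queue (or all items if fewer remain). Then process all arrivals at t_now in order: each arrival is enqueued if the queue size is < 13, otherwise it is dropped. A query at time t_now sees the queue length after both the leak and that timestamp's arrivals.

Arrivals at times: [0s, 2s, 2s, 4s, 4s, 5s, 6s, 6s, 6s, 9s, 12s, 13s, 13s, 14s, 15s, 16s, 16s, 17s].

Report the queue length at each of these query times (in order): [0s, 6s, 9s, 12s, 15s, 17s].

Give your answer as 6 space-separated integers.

Queue lengths at query times:
  query t=0s: backlog = 1
  query t=6s: backlog = 3
  query t=9s: backlog = 1
  query t=12s: backlog = 1
  query t=15s: backlog = 1
  query t=17s: backlog = 1

Answer: 1 3 1 1 1 1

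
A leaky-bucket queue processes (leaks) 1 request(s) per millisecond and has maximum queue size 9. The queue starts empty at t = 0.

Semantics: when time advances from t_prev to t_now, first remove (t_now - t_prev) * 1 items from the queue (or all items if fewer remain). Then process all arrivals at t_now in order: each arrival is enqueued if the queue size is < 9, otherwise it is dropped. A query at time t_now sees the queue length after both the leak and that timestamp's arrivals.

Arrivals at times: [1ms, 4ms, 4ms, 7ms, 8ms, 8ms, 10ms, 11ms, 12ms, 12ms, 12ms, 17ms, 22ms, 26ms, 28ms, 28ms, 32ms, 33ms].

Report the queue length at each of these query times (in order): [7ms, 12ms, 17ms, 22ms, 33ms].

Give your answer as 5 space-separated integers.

Queue lengths at query times:
  query t=7ms: backlog = 1
  query t=12ms: backlog = 3
  query t=17ms: backlog = 1
  query t=22ms: backlog = 1
  query t=33ms: backlog = 1

Answer: 1 3 1 1 1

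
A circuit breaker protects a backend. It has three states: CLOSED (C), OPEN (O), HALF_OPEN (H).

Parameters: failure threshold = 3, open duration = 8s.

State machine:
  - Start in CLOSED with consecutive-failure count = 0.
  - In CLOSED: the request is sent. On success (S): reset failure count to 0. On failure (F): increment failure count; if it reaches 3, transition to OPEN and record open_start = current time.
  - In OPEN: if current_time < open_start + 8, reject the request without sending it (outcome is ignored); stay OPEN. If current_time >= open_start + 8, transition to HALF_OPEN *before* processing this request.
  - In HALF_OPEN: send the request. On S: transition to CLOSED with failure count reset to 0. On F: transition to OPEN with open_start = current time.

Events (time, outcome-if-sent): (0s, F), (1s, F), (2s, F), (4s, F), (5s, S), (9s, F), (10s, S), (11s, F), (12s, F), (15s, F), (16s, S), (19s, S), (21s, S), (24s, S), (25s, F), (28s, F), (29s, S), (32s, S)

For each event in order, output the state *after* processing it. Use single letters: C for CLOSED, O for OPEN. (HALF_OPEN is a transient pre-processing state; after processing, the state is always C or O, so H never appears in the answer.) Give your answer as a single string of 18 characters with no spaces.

State after each event:
  event#1 t=0s outcome=F: state=CLOSED
  event#2 t=1s outcome=F: state=CLOSED
  event#3 t=2s outcome=F: state=OPEN
  event#4 t=4s outcome=F: state=OPEN
  event#5 t=5s outcome=S: state=OPEN
  event#6 t=9s outcome=F: state=OPEN
  event#7 t=10s outcome=S: state=CLOSED
  event#8 t=11s outcome=F: state=CLOSED
  event#9 t=12s outcome=F: state=CLOSED
  event#10 t=15s outcome=F: state=OPEN
  event#11 t=16s outcome=S: state=OPEN
  event#12 t=19s outcome=S: state=OPEN
  event#13 t=21s outcome=S: state=OPEN
  event#14 t=24s outcome=S: state=CLOSED
  event#15 t=25s outcome=F: state=CLOSED
  event#16 t=28s outcome=F: state=CLOSED
  event#17 t=29s outcome=S: state=CLOSED
  event#18 t=32s outcome=S: state=CLOSED

Answer: CCOOOOCCCOOOOCCCCC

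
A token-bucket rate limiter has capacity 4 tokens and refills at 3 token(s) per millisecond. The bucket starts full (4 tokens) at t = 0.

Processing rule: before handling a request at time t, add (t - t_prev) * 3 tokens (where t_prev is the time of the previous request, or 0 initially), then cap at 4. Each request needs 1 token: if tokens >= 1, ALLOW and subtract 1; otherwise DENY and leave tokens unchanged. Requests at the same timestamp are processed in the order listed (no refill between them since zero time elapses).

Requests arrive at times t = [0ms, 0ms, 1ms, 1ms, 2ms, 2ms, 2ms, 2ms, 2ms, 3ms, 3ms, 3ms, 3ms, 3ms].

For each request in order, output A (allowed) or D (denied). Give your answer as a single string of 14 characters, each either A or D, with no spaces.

Simulating step by step:
  req#1 t=0ms: ALLOW
  req#2 t=0ms: ALLOW
  req#3 t=1ms: ALLOW
  req#4 t=1ms: ALLOW
  req#5 t=2ms: ALLOW
  req#6 t=2ms: ALLOW
  req#7 t=2ms: ALLOW
  req#8 t=2ms: ALLOW
  req#9 t=2ms: DENY
  req#10 t=3ms: ALLOW
  req#11 t=3ms: ALLOW
  req#12 t=3ms: ALLOW
  req#13 t=3ms: DENY
  req#14 t=3ms: DENY

Answer: AAAAAAAADAAADD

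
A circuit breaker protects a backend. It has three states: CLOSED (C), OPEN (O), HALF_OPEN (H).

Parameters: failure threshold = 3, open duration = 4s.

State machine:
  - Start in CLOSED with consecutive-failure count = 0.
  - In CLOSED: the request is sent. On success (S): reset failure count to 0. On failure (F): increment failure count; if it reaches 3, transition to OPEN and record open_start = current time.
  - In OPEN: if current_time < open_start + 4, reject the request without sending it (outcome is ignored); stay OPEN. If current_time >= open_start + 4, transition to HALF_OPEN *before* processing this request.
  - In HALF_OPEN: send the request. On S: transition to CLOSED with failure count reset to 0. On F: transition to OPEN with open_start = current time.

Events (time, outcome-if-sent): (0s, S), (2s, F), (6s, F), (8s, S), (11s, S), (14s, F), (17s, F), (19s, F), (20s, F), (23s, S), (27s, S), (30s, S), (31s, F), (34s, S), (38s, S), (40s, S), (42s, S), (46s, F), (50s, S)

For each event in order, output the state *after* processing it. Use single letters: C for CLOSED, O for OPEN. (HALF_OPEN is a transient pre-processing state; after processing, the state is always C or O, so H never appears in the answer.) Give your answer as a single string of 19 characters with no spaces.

Answer: CCCCCCCOOCCCCCCCCCC

Derivation:
State after each event:
  event#1 t=0s outcome=S: state=CLOSED
  event#2 t=2s outcome=F: state=CLOSED
  event#3 t=6s outcome=F: state=CLOSED
  event#4 t=8s outcome=S: state=CLOSED
  event#5 t=11s outcome=S: state=CLOSED
  event#6 t=14s outcome=F: state=CLOSED
  event#7 t=17s outcome=F: state=CLOSED
  event#8 t=19s outcome=F: state=OPEN
  event#9 t=20s outcome=F: state=OPEN
  event#10 t=23s outcome=S: state=CLOSED
  event#11 t=27s outcome=S: state=CLOSED
  event#12 t=30s outcome=S: state=CLOSED
  event#13 t=31s outcome=F: state=CLOSED
  event#14 t=34s outcome=S: state=CLOSED
  event#15 t=38s outcome=S: state=CLOSED
  event#16 t=40s outcome=S: state=CLOSED
  event#17 t=42s outcome=S: state=CLOSED
  event#18 t=46s outcome=F: state=CLOSED
  event#19 t=50s outcome=S: state=CLOSED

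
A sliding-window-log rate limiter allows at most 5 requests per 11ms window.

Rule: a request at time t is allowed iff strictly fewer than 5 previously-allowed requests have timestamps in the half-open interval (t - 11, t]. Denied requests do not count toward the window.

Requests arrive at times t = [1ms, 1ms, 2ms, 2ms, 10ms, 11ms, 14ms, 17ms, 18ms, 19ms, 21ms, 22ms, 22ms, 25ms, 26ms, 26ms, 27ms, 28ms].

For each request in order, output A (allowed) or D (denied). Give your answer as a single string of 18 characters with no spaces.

Answer: AAAAADAAAAADDADDDA

Derivation:
Tracking allowed requests in the window:
  req#1 t=1ms: ALLOW
  req#2 t=1ms: ALLOW
  req#3 t=2ms: ALLOW
  req#4 t=2ms: ALLOW
  req#5 t=10ms: ALLOW
  req#6 t=11ms: DENY
  req#7 t=14ms: ALLOW
  req#8 t=17ms: ALLOW
  req#9 t=18ms: ALLOW
  req#10 t=19ms: ALLOW
  req#11 t=21ms: ALLOW
  req#12 t=22ms: DENY
  req#13 t=22ms: DENY
  req#14 t=25ms: ALLOW
  req#15 t=26ms: DENY
  req#16 t=26ms: DENY
  req#17 t=27ms: DENY
  req#18 t=28ms: ALLOW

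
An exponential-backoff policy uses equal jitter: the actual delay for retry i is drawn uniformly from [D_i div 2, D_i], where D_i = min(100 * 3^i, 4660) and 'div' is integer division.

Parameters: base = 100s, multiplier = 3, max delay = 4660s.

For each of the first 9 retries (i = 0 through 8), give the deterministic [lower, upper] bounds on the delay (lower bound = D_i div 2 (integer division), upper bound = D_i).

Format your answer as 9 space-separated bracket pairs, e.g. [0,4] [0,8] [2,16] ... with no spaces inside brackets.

Answer: [50,100] [150,300] [450,900] [1350,2700] [2330,4660] [2330,4660] [2330,4660] [2330,4660] [2330,4660]

Derivation:
Computing bounds per retry:
  i=0: D_i=min(100*3^0,4660)=100, bounds=[50,100]
  i=1: D_i=min(100*3^1,4660)=300, bounds=[150,300]
  i=2: D_i=min(100*3^2,4660)=900, bounds=[450,900]
  i=3: D_i=min(100*3^3,4660)=2700, bounds=[1350,2700]
  i=4: D_i=min(100*3^4,4660)=4660, bounds=[2330,4660]
  i=5: D_i=min(100*3^5,4660)=4660, bounds=[2330,4660]
  i=6: D_i=min(100*3^6,4660)=4660, bounds=[2330,4660]
  i=7: D_i=min(100*3^7,4660)=4660, bounds=[2330,4660]
  i=8: D_i=min(100*3^8,4660)=4660, bounds=[2330,4660]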